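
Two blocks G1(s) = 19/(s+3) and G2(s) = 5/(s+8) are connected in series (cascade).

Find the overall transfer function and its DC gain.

Series: multiply transfer functions. G_eq = 19/(s+3) × 5/(s+8) = 95/((s+3)(s+8)). DC gain = 95/(3×8) = 3.9583.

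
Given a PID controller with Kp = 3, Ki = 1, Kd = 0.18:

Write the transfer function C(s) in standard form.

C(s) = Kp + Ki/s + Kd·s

Substituting values: C(s) = 3 + 1/s + 0.18s = (0.18s² + 3s + 1)/s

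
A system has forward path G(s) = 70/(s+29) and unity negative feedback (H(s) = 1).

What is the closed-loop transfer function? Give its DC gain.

T(s) = G/(1+GH) = [70/(s+29)] / [1 + 70/(s+29)] = 70/(s+29+70) = 70/(s+99). DC gain = 70/99 = 0.7071.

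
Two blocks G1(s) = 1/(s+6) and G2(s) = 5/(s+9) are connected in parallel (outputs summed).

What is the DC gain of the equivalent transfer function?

Parallel: G_eq = G1 + G2. DC gain = G1(0) + G2(0) = 1/6 + 5/9 = 0.1667 + 0.5556 = 0.7222.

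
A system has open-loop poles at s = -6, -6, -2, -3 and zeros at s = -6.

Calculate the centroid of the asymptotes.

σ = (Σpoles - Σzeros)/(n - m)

σ = (Σpoles - Σzeros)/(n - m) = (-17 - (-6))/(4 - 1) = -11/3 = -3.67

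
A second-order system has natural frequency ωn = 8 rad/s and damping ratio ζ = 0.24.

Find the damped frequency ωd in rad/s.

ωd = ωn√(1 - ζ²) = 8√(1 - 0.24²) = 7.77 rad/s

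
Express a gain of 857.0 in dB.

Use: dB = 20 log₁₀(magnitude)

dB = 20 log₁₀(857.0) = 58.7 dB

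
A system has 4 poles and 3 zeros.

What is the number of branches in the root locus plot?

Root locus has n branches where n = number of poles = 4.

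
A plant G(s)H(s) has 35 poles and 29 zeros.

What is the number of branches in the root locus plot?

Root locus has n branches where n = number of poles = 35.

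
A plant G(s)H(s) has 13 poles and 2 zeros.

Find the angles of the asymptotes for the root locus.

n - m = 13 - 2 = 11. Angles: θk = (2k + 1)·180°/11 = 16.36°, 49.09°, 81.82°, 114.55°, 147.27°, 180°, 212.73°, 245.45°, 278.18°, 310.91°, 343.64°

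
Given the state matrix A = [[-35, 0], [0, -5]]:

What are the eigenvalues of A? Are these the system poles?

For diagonal matrix, eigenvalues are diagonal entries: λ₁ = -35, λ₂ = -5. Eigenvalues of A = system poles.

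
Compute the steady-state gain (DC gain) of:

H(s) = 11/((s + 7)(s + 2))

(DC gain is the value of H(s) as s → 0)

DC gain = H(0) = 11/(7 × 2) = 11/14 = 0.7857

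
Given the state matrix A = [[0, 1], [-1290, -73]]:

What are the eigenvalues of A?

det(A - λI) = λ² - (-73)λ + 1290 = (λ - (-43))(λ - (-30)). Eigenvalues: -43, -30.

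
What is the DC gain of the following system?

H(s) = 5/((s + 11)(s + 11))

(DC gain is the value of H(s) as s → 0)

DC gain = H(0) = 5/(11 × 11) = 5/121 = 0.0413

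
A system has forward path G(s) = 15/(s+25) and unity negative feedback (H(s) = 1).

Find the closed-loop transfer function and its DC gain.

T(s) = G/(1+GH) = [15/(s+25)] / [1 + 15/(s+25)] = 15/(s+25+15) = 15/(s+40). DC gain = 15/40 = 0.375.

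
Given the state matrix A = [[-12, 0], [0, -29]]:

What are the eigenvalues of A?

For diagonal matrix, eigenvalues are diagonal entries: λ₁ = -12, λ₂ = -29.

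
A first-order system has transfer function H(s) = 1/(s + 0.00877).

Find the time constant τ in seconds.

For H(s) = 1/(s + 1/τ), the pole is at -1/τ = -0.00877, so τ = 1/0.00877 = 114 s.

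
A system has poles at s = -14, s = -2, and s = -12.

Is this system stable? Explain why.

All poles are in the left half-plane. System is stable.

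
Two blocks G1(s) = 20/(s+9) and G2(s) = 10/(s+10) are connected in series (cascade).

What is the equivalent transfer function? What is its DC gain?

Series: multiply transfer functions. G_eq = 20/(s+9) × 10/(s+10) = 200/((s+9)(s+10)). DC gain = 200/(9×10) = 2.2222.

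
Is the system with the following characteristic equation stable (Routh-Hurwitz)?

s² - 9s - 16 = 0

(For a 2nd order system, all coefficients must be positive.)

Coefficients: 1, -9, -16. b=-9, c=-16 not positive, so system is unstable.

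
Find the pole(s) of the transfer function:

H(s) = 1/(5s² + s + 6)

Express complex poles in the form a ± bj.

Discriminant = 1² - 4×5×6 = 1 - 120 = -119 < 0, so the poles are a complex conjugate pair s = (-1 ± j√119)/(2×5). Real part = -1/(2×5) = -1/10 = -0.1; imaginary part = ±√119/(2×5) ≈ 1.0909. Poles: s = -0.1 ± 1.0909j.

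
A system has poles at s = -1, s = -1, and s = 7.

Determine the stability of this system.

Pole(s) at s = 7 are not in the left half-plane. System is unstable.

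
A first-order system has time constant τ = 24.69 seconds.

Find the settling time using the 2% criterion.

For first-order system, 2% settling time ≈ 4τ = 4 × 24.69 = 98.76 s.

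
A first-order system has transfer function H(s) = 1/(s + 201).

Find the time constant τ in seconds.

For H(s) = 1/(s + 1/τ), the pole is at -1/τ = -201, so τ = 1/201 = 0.0050 s.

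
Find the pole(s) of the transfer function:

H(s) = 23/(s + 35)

Pole is where denominator = 0: s + 35 = 0, so s = -35.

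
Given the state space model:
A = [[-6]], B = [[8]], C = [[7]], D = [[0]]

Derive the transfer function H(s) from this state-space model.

(sI - A)⁻¹ = 1/(s + 6). H(s) = 7 × 8/(s + 6) + 0 = 56/(s + 6).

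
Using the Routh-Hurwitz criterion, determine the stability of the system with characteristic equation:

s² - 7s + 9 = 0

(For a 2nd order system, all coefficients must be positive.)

Coefficients: 1, -7, 9. b=-7 not positive, so system is unstable.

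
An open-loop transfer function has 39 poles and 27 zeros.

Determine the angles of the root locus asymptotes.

n - m = 39 - 27 = 12. Angles: θk = (2k + 1)·180°/12 = 15°, 45°, 75°, 105°, 135°, 165°, 195°, 225°, 255°, 285°, 315°, 345°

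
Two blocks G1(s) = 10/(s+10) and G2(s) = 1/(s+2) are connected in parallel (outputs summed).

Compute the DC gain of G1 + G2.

Parallel: G_eq = G1 + G2. DC gain = G1(0) + G2(0) = 10/10 + 1/2 = 1 + 0.5 = 1.5.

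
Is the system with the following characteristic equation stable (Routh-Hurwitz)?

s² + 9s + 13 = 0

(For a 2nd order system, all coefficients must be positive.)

Coefficients: 1, 9, 13. All positive, so system is stable.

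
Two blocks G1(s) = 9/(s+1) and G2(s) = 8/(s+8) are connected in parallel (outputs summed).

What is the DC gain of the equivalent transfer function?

Parallel: G_eq = G1 + G2. DC gain = G1(0) + G2(0) = 9/1 + 8/8 = 9 + 1 = 10.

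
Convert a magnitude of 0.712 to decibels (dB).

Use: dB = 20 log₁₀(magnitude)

dB = 20 log₁₀(0.712) = -3.0 dB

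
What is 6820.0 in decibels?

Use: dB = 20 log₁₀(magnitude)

dB = 20 log₁₀(6820.0) = 76.7 dB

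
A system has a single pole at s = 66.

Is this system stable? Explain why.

Pole at s = 66 is in the right half-plane. Unstable.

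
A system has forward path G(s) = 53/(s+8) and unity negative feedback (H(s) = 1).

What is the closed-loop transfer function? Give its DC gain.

T(s) = G/(1+GH) = [53/(s+8)] / [1 + 53/(s+8)] = 53/(s+8+53) = 53/(s+61). DC gain = 53/61 = 0.8689.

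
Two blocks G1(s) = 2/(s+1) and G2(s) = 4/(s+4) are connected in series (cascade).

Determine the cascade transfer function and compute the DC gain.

Series: multiply transfer functions. G_eq = 2/(s+1) × 4/(s+4) = 8/((s+1)(s+4)). DC gain = 8/(1×4) = 2.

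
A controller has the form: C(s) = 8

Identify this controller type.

This is a Proportional (P) controller.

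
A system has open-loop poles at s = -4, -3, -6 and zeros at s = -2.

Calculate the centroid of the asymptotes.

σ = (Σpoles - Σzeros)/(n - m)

σ = (Σpoles - Σzeros)/(n - m) = (-13 - (-2))/(3 - 1) = -11/2 = -5.5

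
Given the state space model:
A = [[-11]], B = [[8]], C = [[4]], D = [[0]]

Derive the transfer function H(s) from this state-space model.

(sI - A)⁻¹ = 1/(s + 11). H(s) = 4 × 8/(s + 11) + 0 = 32/(s + 11).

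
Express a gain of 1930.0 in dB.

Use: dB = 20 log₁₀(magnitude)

dB = 20 log₁₀(1930.0) = 65.7 dB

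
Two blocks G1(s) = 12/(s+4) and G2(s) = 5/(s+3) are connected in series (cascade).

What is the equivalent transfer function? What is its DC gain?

Series: multiply transfer functions. G_eq = 12/(s+4) × 5/(s+3) = 60/((s+4)(s+3)). DC gain = 60/(4×3) = 5.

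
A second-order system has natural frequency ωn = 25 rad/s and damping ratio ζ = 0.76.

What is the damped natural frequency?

ωd = ωn√(1 - ζ²) = 25√(1 - 0.76²) = 16.25 rad/s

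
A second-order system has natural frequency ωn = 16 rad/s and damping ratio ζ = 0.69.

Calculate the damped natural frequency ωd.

ωd = ωn√(1 - ζ²) = 16√(1 - 0.69²) = 11.58 rad/s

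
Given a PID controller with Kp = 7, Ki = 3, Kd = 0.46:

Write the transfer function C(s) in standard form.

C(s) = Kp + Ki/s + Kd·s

Substituting values: C(s) = 7 + 3/s + 0.46s = (0.46s² + 7s + 3)/s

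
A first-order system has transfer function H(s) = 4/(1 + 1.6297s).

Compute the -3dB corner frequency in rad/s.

Corner frequency = 1/τ = 1/1.6297 = 0.614 rad/s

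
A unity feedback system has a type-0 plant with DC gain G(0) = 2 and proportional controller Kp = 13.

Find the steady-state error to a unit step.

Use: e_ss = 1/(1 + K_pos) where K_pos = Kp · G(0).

K_pos = Kp · G(0) = 13 × 2 = 26. e_ss = 1/(1 + 26) = 0.0370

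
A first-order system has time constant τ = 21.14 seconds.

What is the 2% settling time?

For first-order system, 2% settling time ≈ 4τ = 4 × 21.14 = 84.56 s.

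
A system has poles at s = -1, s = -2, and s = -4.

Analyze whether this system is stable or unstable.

All poles are in the left half-plane. System is stable.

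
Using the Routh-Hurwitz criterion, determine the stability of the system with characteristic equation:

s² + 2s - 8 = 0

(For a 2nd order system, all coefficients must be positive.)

Coefficients: 1, 2, -8. c=-8 not positive, so system is unstable.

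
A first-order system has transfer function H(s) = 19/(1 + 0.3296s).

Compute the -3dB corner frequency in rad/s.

Corner frequency = 1/τ = 1/0.3296 = 3.034 rad/s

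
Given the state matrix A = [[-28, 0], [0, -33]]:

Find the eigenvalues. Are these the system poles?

For diagonal matrix, eigenvalues are diagonal entries: λ₁ = -28, λ₂ = -33. Eigenvalues of A = system poles.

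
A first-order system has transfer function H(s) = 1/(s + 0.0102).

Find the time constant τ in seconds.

For H(s) = 1/(s + 1/τ), the pole is at -1/τ = -0.0102, so τ = 1/0.0102 = 98.04 s.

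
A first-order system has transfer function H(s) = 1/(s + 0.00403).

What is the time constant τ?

For H(s) = 1/(s + 1/τ), the pole is at -1/τ = -0.00403, so τ = 1/0.00403 = 248.1 s.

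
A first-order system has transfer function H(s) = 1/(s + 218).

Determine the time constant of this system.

For H(s) = 1/(s + 1/τ), the pole is at -1/τ = -218, so τ = 1/218 = 0.0046 s.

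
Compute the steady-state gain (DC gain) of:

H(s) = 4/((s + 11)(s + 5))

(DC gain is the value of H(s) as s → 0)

DC gain = H(0) = 4/(11 × 5) = 4/55 = 0.0727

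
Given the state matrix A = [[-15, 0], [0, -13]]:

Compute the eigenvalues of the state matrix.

For diagonal matrix, eigenvalues are diagonal entries: λ₁ = -15, λ₂ = -13.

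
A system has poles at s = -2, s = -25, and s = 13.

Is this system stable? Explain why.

Pole(s) at s = 13 are not in the left half-plane. System is unstable.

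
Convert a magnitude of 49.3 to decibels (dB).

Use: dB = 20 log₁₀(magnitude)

dB = 20 log₁₀(49.3) = 33.9 dB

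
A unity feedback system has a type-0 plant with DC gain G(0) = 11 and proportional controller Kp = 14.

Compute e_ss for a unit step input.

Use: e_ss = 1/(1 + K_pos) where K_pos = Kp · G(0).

K_pos = Kp · G(0) = 14 × 11 = 154. e_ss = 1/(1 + 154) = 0.0065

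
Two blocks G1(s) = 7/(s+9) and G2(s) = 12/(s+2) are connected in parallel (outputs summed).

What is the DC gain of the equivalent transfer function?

Parallel: G_eq = G1 + G2. DC gain = G1(0) + G2(0) = 7/9 + 12/2 = 0.7778 + 6 = 6.7778.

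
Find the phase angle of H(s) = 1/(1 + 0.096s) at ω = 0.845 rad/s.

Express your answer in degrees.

Phase = -arctan(ωτ) = -arctan(0.845 × 0.096) = -4.6°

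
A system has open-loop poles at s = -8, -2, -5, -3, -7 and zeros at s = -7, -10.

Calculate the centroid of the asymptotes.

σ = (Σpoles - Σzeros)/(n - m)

σ = (Σpoles - Σzeros)/(n - m) = (-25 - (-17))/(5 - 2) = -8/3 = -2.67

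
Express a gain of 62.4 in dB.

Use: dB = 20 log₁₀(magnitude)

dB = 20 log₁₀(62.4) = 35.9 dB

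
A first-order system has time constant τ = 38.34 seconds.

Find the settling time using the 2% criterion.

For first-order system, 2% settling time ≈ 4τ = 4 × 38.34 = 153.36 s.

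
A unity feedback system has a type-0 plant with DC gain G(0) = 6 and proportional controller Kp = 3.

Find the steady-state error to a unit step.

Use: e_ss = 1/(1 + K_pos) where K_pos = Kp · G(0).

K_pos = Kp · G(0) = 3 × 6 = 18. e_ss = 1/(1 + 18) = 0.0526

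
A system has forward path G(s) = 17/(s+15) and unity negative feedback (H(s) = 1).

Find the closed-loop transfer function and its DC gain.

T(s) = G/(1+GH) = [17/(s+15)] / [1 + 17/(s+15)] = 17/(s+15+17) = 17/(s+32). DC gain = 17/32 = 0.53125.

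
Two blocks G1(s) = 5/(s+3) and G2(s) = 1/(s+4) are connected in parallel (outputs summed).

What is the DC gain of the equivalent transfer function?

Parallel: G_eq = G1 + G2. DC gain = G1(0) + G2(0) = 5/3 + 1/4 = 1.6667 + 0.25 = 1.9167.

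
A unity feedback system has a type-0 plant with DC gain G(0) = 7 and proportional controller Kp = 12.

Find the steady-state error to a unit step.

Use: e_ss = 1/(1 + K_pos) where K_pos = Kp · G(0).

K_pos = Kp · G(0) = 12 × 7 = 84. e_ss = 1/(1 + 84) = 0.0118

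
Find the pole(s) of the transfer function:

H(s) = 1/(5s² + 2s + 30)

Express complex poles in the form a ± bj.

Discriminant = 2² - 4×5×30 = 4 - 600 = -596 < 0, so the poles are a complex conjugate pair s = (-2 ± j√596)/(2×5). Real part = -2/(2×5) = -2/10 = -0.2; imaginary part = ±√596/(2×5) ≈ 2.4413. Poles: s = -0.2 ± 2.4413j.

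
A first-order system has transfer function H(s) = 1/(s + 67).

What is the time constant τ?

For H(s) = 1/(s + 1/τ), the pole is at -1/τ = -67, so τ = 1/67 = 0.0149 s.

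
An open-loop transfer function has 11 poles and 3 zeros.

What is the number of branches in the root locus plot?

Root locus has n branches where n = number of poles = 11.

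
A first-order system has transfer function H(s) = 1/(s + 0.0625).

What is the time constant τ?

For H(s) = 1/(s + 1/τ), the pole is at -1/τ = -0.0625, so τ = 1/0.0625 = 16 s.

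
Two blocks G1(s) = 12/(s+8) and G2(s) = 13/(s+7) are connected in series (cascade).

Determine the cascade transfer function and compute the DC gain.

Series: multiply transfer functions. G_eq = 12/(s+8) × 13/(s+7) = 156/((s+8)(s+7)). DC gain = 156/(8×7) = 2.7857.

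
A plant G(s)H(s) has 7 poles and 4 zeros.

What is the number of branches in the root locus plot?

Root locus has n branches where n = number of poles = 7.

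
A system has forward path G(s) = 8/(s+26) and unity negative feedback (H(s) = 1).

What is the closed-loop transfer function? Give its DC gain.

T(s) = G/(1+GH) = [8/(s+26)] / [1 + 8/(s+26)] = 8/(s+26+8) = 8/(s+34). DC gain = 8/34 = 0.2353.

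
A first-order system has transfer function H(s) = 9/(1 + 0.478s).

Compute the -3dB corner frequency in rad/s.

Corner frequency = 1/τ = 1/0.478 = 2.092 rad/s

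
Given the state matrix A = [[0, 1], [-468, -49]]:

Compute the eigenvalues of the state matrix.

det(A - λI) = λ² - (-49)λ + 468 = (λ - (-36))(λ - (-13)). Eigenvalues: -36, -13.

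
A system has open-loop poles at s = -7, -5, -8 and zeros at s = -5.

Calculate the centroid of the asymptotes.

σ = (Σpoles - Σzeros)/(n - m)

σ = (Σpoles - Σzeros)/(n - m) = (-20 - (-5))/(3 - 1) = -15/2 = -7.5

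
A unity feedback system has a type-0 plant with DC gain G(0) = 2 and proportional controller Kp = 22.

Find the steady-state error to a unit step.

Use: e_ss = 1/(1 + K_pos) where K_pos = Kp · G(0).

K_pos = Kp · G(0) = 22 × 2 = 44. e_ss = 1/(1 + 44) = 0.0222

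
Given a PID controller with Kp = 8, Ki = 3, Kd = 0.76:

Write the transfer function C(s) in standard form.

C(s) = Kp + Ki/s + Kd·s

Substituting values: C(s) = 8 + 3/s + 0.76s = (0.76s² + 8s + 3)/s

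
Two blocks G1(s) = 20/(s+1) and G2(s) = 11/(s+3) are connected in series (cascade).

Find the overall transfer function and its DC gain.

Series: multiply transfer functions. G_eq = 20/(s+1) × 11/(s+3) = 220/((s+1)(s+3)). DC gain = 220/(1×3) = 73.3333.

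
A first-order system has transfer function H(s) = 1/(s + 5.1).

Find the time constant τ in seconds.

For H(s) = 1/(s + 1/τ), the pole is at -1/τ = -5.1, so τ = 1/5.1 = 0.1961 s.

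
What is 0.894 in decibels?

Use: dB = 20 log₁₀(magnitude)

dB = 20 log₁₀(0.894) = -1.0 dB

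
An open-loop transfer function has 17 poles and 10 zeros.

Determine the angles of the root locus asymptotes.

n - m = 17 - 10 = 7. Angles: θk = (2k + 1)·180°/7 = 25.71°, 77.14°, 128.57°, 180°, 231.43°, 282.86°, 334.29°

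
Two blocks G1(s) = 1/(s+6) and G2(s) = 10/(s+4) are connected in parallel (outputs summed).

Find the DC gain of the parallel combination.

Parallel: G_eq = G1 + G2. DC gain = G1(0) + G2(0) = 1/6 + 10/4 = 0.1667 + 2.5 = 2.6667.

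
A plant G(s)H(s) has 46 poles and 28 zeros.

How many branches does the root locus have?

Root locus has n branches where n = number of poles = 46.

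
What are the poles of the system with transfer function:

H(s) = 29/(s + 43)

Pole is where denominator = 0: s + 43 = 0, so s = -43.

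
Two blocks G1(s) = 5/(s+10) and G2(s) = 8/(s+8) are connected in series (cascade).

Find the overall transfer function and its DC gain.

Series: multiply transfer functions. G_eq = 5/(s+10) × 8/(s+8) = 40/((s+10)(s+8)). DC gain = 40/(10×8) = 0.5.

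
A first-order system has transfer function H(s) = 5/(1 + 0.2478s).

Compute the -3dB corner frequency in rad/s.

Corner frequency = 1/τ = 1/0.2478 = 4.036 rad/s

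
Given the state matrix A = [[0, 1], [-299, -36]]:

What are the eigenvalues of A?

det(A - λI) = λ² - (-36)λ + 299 = (λ - (-23))(λ - (-13)). Eigenvalues: -23, -13.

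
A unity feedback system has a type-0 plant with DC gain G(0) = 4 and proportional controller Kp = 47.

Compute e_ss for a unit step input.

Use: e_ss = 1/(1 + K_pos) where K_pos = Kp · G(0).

K_pos = Kp · G(0) = 47 × 4 = 188. e_ss = 1/(1 + 188) = 0.0053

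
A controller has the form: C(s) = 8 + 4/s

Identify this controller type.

This is a Proportional-Integral (PI) controller.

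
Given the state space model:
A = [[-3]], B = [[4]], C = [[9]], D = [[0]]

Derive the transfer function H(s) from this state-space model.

(sI - A)⁻¹ = 1/(s + 3). H(s) = 9 × 4/(s + 3) + 0 = 36/(s + 3).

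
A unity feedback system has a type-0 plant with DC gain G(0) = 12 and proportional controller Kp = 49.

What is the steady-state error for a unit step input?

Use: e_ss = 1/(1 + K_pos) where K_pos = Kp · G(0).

K_pos = Kp · G(0) = 49 × 12 = 588. e_ss = 1/(1 + 588) = 0.0017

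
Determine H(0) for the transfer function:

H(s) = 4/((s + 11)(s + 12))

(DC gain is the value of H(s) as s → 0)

DC gain = H(0) = 4/(11 × 12) = 4/132 = 0.0303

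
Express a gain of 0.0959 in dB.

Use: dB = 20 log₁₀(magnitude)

dB = 20 log₁₀(0.0959) = -20.4 dB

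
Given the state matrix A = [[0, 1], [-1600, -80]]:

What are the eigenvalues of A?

det(A - λI) = λ² - (-80)λ + 1600 = (λ - (-40))(λ - (-40)). Eigenvalues: -40, -40.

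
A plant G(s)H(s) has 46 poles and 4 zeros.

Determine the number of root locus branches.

Root locus has n branches where n = number of poles = 46.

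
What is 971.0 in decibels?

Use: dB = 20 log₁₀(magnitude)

dB = 20 log₁₀(971.0) = 59.7 dB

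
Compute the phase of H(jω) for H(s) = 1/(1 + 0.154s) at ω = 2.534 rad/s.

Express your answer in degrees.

Phase = -arctan(ωτ) = -arctan(2.534 × 0.154) = -21.3°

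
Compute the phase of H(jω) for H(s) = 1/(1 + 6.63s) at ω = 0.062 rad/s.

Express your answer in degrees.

Phase = -arctan(ωτ) = -arctan(0.062 × 6.63) = -22.3°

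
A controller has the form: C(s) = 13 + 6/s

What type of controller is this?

This is a Proportional-Integral (PI) controller.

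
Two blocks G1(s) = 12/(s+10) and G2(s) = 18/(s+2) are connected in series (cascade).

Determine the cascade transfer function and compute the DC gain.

Series: multiply transfer functions. G_eq = 12/(s+10) × 18/(s+2) = 216/((s+10)(s+2)). DC gain = 216/(10×2) = 10.8.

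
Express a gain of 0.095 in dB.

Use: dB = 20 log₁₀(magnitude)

dB = 20 log₁₀(0.095) = -20.4 dB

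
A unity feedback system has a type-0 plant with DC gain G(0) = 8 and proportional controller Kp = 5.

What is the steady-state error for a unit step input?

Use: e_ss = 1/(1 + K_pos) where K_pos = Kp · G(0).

K_pos = Kp · G(0) = 5 × 8 = 40. e_ss = 1/(1 + 40) = 0.0244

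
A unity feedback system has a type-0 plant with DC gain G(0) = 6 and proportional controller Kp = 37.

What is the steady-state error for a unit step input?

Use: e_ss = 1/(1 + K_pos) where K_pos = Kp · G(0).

K_pos = Kp · G(0) = 37 × 6 = 222. e_ss = 1/(1 + 222) = 0.0045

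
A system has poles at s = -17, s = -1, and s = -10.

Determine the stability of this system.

All poles are in the left half-plane. System is stable.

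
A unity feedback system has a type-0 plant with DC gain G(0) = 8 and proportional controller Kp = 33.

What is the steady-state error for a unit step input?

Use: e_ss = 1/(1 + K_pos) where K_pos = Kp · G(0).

K_pos = Kp · G(0) = 33 × 8 = 264. e_ss = 1/(1 + 264) = 0.0038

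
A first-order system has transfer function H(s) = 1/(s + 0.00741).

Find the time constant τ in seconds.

For H(s) = 1/(s + 1/τ), the pole is at -1/τ = -0.00741, so τ = 1/0.00741 = 135 s.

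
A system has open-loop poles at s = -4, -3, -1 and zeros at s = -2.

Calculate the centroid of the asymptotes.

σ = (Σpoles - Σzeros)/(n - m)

σ = (Σpoles - Σzeros)/(n - m) = (-8 - (-2))/(3 - 1) = -6/2 = -3.0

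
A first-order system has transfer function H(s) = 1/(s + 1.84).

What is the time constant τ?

For H(s) = 1/(s + 1/τ), the pole is at -1/τ = -1.84, so τ = 1/1.84 = 0.5435 s.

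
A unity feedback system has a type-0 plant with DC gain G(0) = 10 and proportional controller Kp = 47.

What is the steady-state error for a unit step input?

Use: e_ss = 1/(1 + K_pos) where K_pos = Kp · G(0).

K_pos = Kp · G(0) = 47 × 10 = 470. e_ss = 1/(1 + 470) = 0.0021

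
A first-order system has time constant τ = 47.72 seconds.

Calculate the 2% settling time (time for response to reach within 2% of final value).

For first-order system, 2% settling time ≈ 4τ = 4 × 47.72 = 190.88 s.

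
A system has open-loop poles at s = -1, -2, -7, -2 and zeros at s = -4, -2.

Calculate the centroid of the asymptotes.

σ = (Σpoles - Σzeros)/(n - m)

σ = (Σpoles - Σzeros)/(n - m) = (-12 - (-6))/(4 - 2) = -6/2 = -3.0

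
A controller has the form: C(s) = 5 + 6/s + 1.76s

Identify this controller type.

This is a Proportional-Integral-Derivative (PID) controller.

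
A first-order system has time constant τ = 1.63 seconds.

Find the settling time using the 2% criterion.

For first-order system, 2% settling time ≈ 4τ = 4 × 1.63 = 6.52 s.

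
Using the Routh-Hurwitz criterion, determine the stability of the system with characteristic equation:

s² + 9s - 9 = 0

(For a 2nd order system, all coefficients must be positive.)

Coefficients: 1, 9, -9. c=-9 not positive, so system is unstable.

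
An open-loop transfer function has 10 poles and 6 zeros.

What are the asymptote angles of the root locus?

n - m = 10 - 6 = 4. Angles: θk = (2k + 1)·180°/4 = 45°, 135°, 225°, 315°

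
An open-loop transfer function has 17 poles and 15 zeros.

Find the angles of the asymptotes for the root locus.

n - m = 17 - 15 = 2. Angles: θk = (2k + 1)·180°/2 = 90°, 270°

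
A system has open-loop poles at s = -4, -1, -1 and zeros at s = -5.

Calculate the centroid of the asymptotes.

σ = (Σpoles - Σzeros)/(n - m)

σ = (Σpoles - Σzeros)/(n - m) = (-6 - (-5))/(3 - 1) = -1/2 = -0.5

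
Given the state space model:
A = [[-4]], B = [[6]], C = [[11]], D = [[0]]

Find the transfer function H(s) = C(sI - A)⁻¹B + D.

(sI - A)⁻¹ = 1/(s + 4). H(s) = 11 × 6/(s + 4) + 0 = 66/(s + 4).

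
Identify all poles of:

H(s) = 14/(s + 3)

Pole is where denominator = 0: s + 3 = 0, so s = -3.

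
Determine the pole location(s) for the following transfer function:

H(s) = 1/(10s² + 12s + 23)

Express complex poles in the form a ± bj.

Discriminant = 12² - 4×10×23 = 144 - 920 = -776 < 0, so the poles are a complex conjugate pair s = (-12 ± j√776)/(2×10). Real part = -12/(2×10) = -12/20 = -0.6; imaginary part = ±√776/(2×10) ≈ 1.3928. Poles: s = -0.6 ± 1.3928j.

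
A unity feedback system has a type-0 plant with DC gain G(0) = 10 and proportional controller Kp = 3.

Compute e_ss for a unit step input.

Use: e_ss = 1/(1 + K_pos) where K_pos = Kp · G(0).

K_pos = Kp · G(0) = 3 × 10 = 30. e_ss = 1/(1 + 30) = 0.0323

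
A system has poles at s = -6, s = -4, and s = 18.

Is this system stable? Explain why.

Pole(s) at s = 18 are not in the left half-plane. System is unstable.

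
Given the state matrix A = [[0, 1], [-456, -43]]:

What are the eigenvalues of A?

det(A - λI) = λ² - (-43)λ + 456 = (λ - (-19))(λ - (-24)). Eigenvalues: -19, -24.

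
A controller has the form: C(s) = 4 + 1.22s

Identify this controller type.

This is a Proportional-Derivative (PD) controller.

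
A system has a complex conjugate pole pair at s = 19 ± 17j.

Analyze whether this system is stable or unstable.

Real part of poles is 19 (> 0, right half-plane). Unstable.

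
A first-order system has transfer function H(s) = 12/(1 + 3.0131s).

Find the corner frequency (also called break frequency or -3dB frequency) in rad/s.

Corner frequency = 1/τ = 1/3.0131 = 0.332 rad/s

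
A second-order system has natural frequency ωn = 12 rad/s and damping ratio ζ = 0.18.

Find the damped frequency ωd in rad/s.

ωd = ωn√(1 - ζ²) = 12√(1 - 0.18²) = 11.8 rad/s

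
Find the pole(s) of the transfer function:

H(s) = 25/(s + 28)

Pole is where denominator = 0: s + 28 = 0, so s = -28.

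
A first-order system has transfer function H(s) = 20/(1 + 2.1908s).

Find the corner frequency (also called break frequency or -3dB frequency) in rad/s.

Corner frequency = 1/τ = 1/2.1908 = 0.456 rad/s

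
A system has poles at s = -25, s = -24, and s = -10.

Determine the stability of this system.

All poles are in the left half-plane. System is stable.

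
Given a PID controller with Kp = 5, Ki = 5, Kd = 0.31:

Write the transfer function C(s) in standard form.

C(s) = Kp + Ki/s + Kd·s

Substituting values: C(s) = 5 + 5/s + 0.31s = (0.31s² + 5s + 5)/s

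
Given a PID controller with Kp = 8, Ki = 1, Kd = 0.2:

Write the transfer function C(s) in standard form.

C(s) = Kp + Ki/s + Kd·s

Substituting values: C(s) = 8 + 1/s + 0.2s = (0.2s² + 8s + 1)/s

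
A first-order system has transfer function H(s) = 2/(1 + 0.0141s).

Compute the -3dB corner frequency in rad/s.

Corner frequency = 1/τ = 1/0.0141 = 70.922 rad/s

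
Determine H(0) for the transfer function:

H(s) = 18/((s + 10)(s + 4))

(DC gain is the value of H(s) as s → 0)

DC gain = H(0) = 18/(10 × 4) = 18/40 = 0.45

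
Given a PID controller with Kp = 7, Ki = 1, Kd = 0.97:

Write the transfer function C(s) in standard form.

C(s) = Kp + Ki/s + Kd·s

Substituting values: C(s) = 7 + 1/s + 0.97s = (0.97s² + 7s + 1)/s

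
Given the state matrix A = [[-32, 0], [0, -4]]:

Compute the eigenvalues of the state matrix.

For diagonal matrix, eigenvalues are diagonal entries: λ₁ = -32, λ₂ = -4.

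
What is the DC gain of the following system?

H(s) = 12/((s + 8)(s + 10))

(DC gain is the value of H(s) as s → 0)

DC gain = H(0) = 12/(8 × 10) = 12/80 = 0.15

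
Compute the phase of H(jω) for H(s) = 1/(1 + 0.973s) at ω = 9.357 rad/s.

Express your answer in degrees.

Phase = -arctan(ωτ) = -arctan(9.357 × 0.973) = -83.7°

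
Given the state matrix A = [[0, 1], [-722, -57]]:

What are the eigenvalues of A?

det(A - λI) = λ² - (-57)λ + 722 = (λ - (-19))(λ - (-38)). Eigenvalues: -19, -38.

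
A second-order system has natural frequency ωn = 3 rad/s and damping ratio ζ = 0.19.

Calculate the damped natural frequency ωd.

ωd = ωn√(1 - ζ²) = 3√(1 - 0.19²) = 2.95 rad/s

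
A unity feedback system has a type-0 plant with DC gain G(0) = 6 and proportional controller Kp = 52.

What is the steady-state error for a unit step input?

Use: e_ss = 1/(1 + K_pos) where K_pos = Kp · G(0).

K_pos = Kp · G(0) = 52 × 6 = 312. e_ss = 1/(1 + 312) = 0.0032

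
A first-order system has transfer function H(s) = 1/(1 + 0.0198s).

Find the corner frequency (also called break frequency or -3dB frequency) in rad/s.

Corner frequency = 1/τ = 1/0.0198 = 50.505 rad/s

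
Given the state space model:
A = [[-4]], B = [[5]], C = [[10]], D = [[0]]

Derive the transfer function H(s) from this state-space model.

(sI - A)⁻¹ = 1/(s + 4). H(s) = 10 × 5/(s + 4) + 0 = 50/(s + 4).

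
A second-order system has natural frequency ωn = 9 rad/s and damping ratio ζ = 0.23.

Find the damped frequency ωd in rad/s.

ωd = ωn√(1 - ζ²) = 9√(1 - 0.23²) = 8.76 rad/s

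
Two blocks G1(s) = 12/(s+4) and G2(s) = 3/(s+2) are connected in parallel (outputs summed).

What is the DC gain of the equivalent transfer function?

Parallel: G_eq = G1 + G2. DC gain = G1(0) + G2(0) = 12/4 + 3/2 = 3 + 1.5 = 4.5.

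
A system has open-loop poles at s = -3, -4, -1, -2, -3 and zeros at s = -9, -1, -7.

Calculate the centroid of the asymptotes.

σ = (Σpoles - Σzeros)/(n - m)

σ = (Σpoles - Σzeros)/(n - m) = (-13 - (-17))/(5 - 3) = 4/2 = 2.0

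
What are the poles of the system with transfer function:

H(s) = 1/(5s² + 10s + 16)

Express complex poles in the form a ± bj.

Discriminant = 10² - 4×5×16 = 100 - 320 = -220 < 0, so the poles are a complex conjugate pair s = (-10 ± j√220)/(2×5). Real part = -10/(2×5) = -10/10 = -1; imaginary part = ±√220/(2×5) ≈ 1.4832. Poles: s = -1 ± 1.4832j.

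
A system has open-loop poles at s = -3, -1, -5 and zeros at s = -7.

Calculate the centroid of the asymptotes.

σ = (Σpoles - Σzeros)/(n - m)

σ = (Σpoles - Σzeros)/(n - m) = (-9 - (-7))/(3 - 1) = -2/2 = -1.0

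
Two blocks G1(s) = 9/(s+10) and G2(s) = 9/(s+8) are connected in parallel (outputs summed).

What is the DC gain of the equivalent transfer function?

Parallel: G_eq = G1 + G2. DC gain = G1(0) + G2(0) = 9/10 + 9/8 = 0.9 + 1.125 = 2.025.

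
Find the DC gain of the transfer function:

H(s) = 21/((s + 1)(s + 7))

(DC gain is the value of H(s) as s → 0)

DC gain = H(0) = 21/(1 × 7) = 21/7 = 3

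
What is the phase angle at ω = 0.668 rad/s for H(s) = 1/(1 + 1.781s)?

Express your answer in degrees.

Phase = -arctan(ωτ) = -arctan(0.668 × 1.781) = -50.0°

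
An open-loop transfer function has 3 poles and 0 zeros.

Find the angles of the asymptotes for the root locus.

n - m = 3 - 0 = 3. Angles: θk = (2k + 1)·180°/3 = 60°, 180°, 300°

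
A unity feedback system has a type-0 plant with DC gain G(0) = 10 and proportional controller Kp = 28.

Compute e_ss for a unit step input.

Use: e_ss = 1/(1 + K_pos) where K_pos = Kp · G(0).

K_pos = Kp · G(0) = 28 × 10 = 280. e_ss = 1/(1 + 280) = 0.0036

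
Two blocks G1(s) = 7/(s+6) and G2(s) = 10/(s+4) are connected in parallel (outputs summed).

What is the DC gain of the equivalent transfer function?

Parallel: G_eq = G1 + G2. DC gain = G1(0) + G2(0) = 7/6 + 10/4 = 1.1667 + 2.5 = 3.6667.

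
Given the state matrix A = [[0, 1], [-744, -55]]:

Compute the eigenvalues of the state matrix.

det(A - λI) = λ² - (-55)λ + 744 = (λ - (-24))(λ - (-31)). Eigenvalues: -24, -31.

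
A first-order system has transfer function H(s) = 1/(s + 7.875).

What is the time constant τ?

For H(s) = 1/(s + 1/τ), the pole is at -1/τ = -7.875, so τ = 1/7.875 = 0.1270 s.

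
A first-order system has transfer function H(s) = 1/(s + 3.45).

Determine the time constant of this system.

For H(s) = 1/(s + 1/τ), the pole is at -1/τ = -3.45, so τ = 1/3.45 = 0.2899 s.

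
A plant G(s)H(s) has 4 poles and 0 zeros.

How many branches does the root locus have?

Root locus has n branches where n = number of poles = 4.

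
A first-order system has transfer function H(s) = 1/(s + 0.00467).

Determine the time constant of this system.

For H(s) = 1/(s + 1/τ), the pole is at -1/τ = -0.00467, so τ = 1/0.00467 = 214.1 s.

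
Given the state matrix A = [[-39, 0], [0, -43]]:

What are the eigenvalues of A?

For diagonal matrix, eigenvalues are diagonal entries: λ₁ = -39, λ₂ = -43.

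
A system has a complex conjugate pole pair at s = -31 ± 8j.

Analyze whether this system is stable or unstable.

Real part of poles is -31 (< 0, left half-plane). Stable.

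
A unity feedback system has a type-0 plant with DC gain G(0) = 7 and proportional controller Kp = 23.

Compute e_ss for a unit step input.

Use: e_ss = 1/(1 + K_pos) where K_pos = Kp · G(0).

K_pos = Kp · G(0) = 23 × 7 = 161. e_ss = 1/(1 + 161) = 0.0062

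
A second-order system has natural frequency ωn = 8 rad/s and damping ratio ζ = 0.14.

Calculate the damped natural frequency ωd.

ωd = ωn√(1 - ζ²) = 8√(1 - 0.14²) = 7.92 rad/s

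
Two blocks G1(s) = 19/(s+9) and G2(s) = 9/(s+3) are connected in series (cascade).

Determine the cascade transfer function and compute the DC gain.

Series: multiply transfer functions. G_eq = 19/(s+9) × 9/(s+3) = 171/((s+9)(s+3)). DC gain = 171/(9×3) = 6.3333.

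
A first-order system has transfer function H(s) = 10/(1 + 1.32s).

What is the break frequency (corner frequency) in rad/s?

Corner frequency = 1/τ = 1/1.32 = 0.758 rad/s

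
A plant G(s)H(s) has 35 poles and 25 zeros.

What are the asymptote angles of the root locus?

n - m = 35 - 25 = 10. Angles: θk = (2k + 1)·180°/10 = 18°, 54°, 90°, 126°, 162°, 198°, 234°, 270°, 306°, 342°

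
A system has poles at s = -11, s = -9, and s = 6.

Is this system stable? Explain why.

Pole(s) at s = 6 are not in the left half-plane. System is unstable.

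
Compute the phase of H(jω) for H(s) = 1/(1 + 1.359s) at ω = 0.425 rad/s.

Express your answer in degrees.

Phase = -arctan(ωτ) = -arctan(0.425 × 1.359) = -30.0°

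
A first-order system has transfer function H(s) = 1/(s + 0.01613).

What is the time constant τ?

For H(s) = 1/(s + 1/τ), the pole is at -1/τ = -0.01613, so τ = 1/0.01613 = 62 s.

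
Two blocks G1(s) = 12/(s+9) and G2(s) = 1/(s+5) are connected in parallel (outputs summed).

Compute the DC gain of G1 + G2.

Parallel: G_eq = G1 + G2. DC gain = G1(0) + G2(0) = 12/9 + 1/5 = 1.3333 + 0.2 = 1.5333.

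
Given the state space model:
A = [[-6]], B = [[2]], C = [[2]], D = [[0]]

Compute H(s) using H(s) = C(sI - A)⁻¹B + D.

(sI - A)⁻¹ = 1/(s + 6). H(s) = 2 × 2/(s + 6) + 0 = 4/(s + 6).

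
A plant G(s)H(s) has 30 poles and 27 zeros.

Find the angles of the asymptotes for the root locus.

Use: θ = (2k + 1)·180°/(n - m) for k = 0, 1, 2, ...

n - m = 30 - 27 = 3. Angles: θk = (2k + 1)·180°/3 = 60°, 180°, 300°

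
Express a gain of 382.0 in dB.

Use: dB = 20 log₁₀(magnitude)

dB = 20 log₁₀(382.0) = 51.6 dB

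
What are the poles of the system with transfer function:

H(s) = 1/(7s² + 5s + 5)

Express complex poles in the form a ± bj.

Discriminant = 5² - 4×7×5 = 25 - 140 = -115 < 0, so the poles are a complex conjugate pair s = (-5 ± j√115)/(2×7). Real part = -5/(2×7) = -5/14 ≈ -0.3571; imaginary part = ±√115/(2×7) ≈ 0.7660. Poles: s = -0.3571 ± 0.7660j.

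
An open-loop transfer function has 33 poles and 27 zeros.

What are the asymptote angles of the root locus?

n - m = 33 - 27 = 6. Angles: θk = (2k + 1)·180°/6 = 30°, 90°, 150°, 210°, 270°, 330°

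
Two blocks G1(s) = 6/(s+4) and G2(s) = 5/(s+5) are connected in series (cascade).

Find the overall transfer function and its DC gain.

Series: multiply transfer functions. G_eq = 6/(s+4) × 5/(s+5) = 30/((s+4)(s+5)). DC gain = 30/(4×5) = 1.5.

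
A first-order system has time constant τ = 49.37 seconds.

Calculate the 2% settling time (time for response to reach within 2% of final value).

For first-order system, 2% settling time ≈ 4τ = 4 × 49.37 = 197.48 s.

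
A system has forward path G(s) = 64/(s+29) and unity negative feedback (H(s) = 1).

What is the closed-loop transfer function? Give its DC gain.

T(s) = G/(1+GH) = [64/(s+29)] / [1 + 64/(s+29)] = 64/(s+29+64) = 64/(s+93). DC gain = 64/93 = 0.6882.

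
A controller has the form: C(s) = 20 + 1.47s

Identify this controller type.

This is a Proportional-Derivative (PD) controller.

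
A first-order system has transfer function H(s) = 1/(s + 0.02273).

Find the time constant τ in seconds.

For H(s) = 1/(s + 1/τ), the pole is at -1/τ = -0.02273, so τ = 1/0.02273 = 43.99 s.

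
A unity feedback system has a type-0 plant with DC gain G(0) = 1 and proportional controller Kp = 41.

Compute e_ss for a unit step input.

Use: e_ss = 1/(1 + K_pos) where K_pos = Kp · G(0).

K_pos = Kp · G(0) = 41 × 1 = 41. e_ss = 1/(1 + 41) = 0.0238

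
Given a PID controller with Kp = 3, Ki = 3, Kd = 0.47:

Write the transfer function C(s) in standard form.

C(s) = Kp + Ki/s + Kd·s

Substituting values: C(s) = 3 + 3/s + 0.47s = (0.47s² + 3s + 3)/s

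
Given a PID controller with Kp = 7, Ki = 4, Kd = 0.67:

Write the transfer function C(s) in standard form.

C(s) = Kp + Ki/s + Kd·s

Substituting values: C(s) = 7 + 4/s + 0.67s = (0.67s² + 7s + 4)/s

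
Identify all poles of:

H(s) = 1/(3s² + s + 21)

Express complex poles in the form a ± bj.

Discriminant = 1² - 4×3×21 = 1 - 252 = -251 < 0, so the poles are a complex conjugate pair s = (-1 ± j√251)/(2×3). Real part = -1/(2×3) = -1/6 ≈ -0.1667; imaginary part = ±√251/(2×3) ≈ 2.6405. Poles: s = -0.1667 ± 2.6405j.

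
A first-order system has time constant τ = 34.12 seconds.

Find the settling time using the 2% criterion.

For first-order system, 2% settling time ≈ 4τ = 4 × 34.12 = 136.48 s.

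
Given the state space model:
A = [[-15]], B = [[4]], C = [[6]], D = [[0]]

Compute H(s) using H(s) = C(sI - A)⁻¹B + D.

(sI - A)⁻¹ = 1/(s + 15). H(s) = 6 × 4/(s + 15) + 0 = 24/(s + 15).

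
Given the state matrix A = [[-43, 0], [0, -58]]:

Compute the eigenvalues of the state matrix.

For diagonal matrix, eigenvalues are diagonal entries: λ₁ = -43, λ₂ = -58.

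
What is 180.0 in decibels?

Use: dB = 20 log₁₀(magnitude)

dB = 20 log₁₀(180.0) = 45.1 dB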